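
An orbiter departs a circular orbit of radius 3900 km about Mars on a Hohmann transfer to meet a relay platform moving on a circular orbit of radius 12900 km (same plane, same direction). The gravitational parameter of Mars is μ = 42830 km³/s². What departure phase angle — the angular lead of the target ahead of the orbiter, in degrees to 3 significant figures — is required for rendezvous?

The Hohmann ellipse has a_t = (r₁ + r₂)/2 = 8400 km.
The half-period of the transfer ellipse is t = π√(a_t³/μ) = 11687 s.
Target angular speed ω₂ = √(μ/r₂³) = 1.4125×10^-4 rad/s.
Angle swept by the target during transfer: ω₂·t = 1.6508 rad = 94.58°.
The orbiter traverses 180° on the transfer ellipse, so the target must lead by 180° − 94.58° = 85.4°.

φ = 85.4°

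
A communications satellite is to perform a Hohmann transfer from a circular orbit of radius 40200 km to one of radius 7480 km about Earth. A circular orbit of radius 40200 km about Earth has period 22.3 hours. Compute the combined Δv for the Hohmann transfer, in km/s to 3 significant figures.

Δv = 3.56 km/s

From Kepler's third law T² = 4π²r³/μ at r = 40200 km, T = 22.3 hours = 22.3 × 3600 s = 80280 s: μ = 4π²r³/T² = 3.97945×10^5 km³/s².
Semi-major axis of the transfer orbit: a_t = (40200 + 7480)/2 = 23840 km.
Circular speed at r₁: v₁ = √(μ/r₁) = √(3.97945×10^5/40200) = 3.146 km/s.
Transfer-orbit speed at r₁ (vis-viva equation): v_a = √[μ(2/r₁ − 1/a_t)] = 1.762 km/s.
First burn Δv₁ = |v_a − v₁| = 1.384 km/s.
At r₂, v₂ = √(μ/r₂) = 7.294 km/s.
Transfer-orbit speed at r₂: v_p = √[μ(2/r₂ − 1/a_t)] = 9.472 km/s.
Second burn Δv₂ = |v₂ − v_p| = 2.178 km/s.
Total Δv = Δv₁ + Δv₂ = 3.562 km/s.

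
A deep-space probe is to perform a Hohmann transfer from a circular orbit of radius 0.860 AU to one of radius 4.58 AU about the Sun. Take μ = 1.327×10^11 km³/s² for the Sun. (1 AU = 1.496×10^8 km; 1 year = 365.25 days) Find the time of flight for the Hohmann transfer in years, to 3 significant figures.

t = 2.24 years

In km: r₁ = 0.860 × 1.496×10^8 = 1.28656×10^8 km; r₂ = 4.58 × 1.496×10^8 = 6.85168×10^8 km.
The Hohmann ellipse has a_t = (r₁ + r₂)/2 = 4.06912×10^8 km.
By Kepler's third law the transfer-orbit period is T = 2π√(a_t³/μ), so t = T/2 = 7.079×10^7 s.
Converting: 7.079×10^7 s ÷ 3.15576×10^7 s/year (365.25 × 86400) = 2.24 years.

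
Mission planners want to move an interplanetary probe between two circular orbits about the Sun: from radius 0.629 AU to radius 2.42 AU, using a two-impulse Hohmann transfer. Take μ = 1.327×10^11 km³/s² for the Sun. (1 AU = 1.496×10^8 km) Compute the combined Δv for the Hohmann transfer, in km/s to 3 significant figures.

Δv = 16.6 km/s

In km: r₁ = 0.629 × 1.496×10^8 = 9.40984×10^7 km; r₂ = 2.42 × 1.496×10^8 = 3.62032×10^8 km.
The Hohmann ellipse has a_t = (r₁ + r₂)/2 = 2.280652×10^8 km.
Circular speed at r₁: v₁ = √(μ/r₁) = √(1.327×10^11/9.40984×10^7) = 37.553 km/s.
Transfer-orbit speed at r₁ (v² = μ(2/r − 1/a)): v_p = √[μ(2/r₁ − 1/a_t)] = 47.314 km/s.
First burn Δv₁ = |v_p − v₁| = 9.761 km/s.
Circular speed at r₂: v₂ = √(μ/r₂) = 19.1453 km/s.
Transfer-orbit speed at r₂: v_a = √[μ(2/r₂ − 1/a_t)] = 12.2977 km/s.
Second burn Δv₂ = |v₂ − v_a| = 6.848 km/s.
Δv = Δv₁ + Δv₂ = 9.761 + 6.848 = 16.61 km/s.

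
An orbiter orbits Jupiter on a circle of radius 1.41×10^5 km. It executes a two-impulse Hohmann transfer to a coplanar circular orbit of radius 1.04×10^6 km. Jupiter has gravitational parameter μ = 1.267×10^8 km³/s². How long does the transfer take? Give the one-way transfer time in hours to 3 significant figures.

The Hohmann ellipse has a_t = (r₁ + r₂)/2 = 5.905×10^5 km.
By Kepler's third law the transfer-orbit period is T = 2π√(a_t³/μ), so t = T/2 = 1.266×10^5 s.
Converting: 1.266×10^5 s ÷ 3600 s/hour = 35.2 hours.

t = 35.2 hours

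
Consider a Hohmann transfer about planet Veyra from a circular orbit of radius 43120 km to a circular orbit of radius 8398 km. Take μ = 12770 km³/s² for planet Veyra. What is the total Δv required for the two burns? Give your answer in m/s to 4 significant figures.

The Hohmann ellipse has a_t = (r₁ + r₂)/2 = 25759 km.
At r₁ the circular-orbit speed is v₁ = √(μ/r₁) = 0.5442 km/s.
On the transfer ellipse at r₁, vis-viva gives v_a = √[μ(2/r₁ − 1/a_t)] = 0.3107 km/s.
First burn Δv₁ = |v_a − v₁| = 0.2335 km/s.
At r₂, v₂ = √(μ/r₂) = 1.2331 km/s.
Transfer-orbit speed at r₂: v_p = √[μ(2/r₂ − 1/a_t)] = 1.5954 km/s.
Second burn Δv₂ = |v₂ − v_p| = 0.3623 km/s.
Δv = Δv₁ + Δv₂ = 0.2335 + 0.3623 = 0.5958 km/s.

Δv = 595.8 m/s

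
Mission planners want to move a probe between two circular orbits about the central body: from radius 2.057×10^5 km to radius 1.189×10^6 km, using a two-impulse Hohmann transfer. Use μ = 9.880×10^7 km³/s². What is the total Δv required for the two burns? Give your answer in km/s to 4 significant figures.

The Hohmann ellipse has a_t = (r₁ + r₂)/2 = 6.9735×10^5 km.
Circular speed at r₁: v₁ = √(μ/r₁) = √(9.880×10^7/2.057×10^5) = 21.916 km/s.
Transfer-orbit speed at r₁ (vis-viva): v_p = √[μ(2/r₁ − 1/a_t)] = 28.617 km/s.
First burn Δv₁ = |v_p − v₁| = 6.701 km/s.
Circular speed at r₂: v₂ = √(μ/r₂) = 9.116 km/s.
Transfer-orbit speed at r₂: v_a = √[μ(2/r₂ − 1/a_t)] = 4.951 km/s.
Second burn Δv₂ = |v₂ − v_a| = 4.165 km/s.
Total Δv = Δv₁ + Δv₂ = 10.87 km/s.

Δv = 10.87 km/s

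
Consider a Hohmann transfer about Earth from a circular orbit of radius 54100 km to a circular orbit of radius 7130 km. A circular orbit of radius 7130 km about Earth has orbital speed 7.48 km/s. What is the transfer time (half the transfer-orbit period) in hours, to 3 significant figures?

From the circular-orbit relation v² = μ/r at r = 7130 km: μ = v²r = (7.48)² × 7130 = 3.98926×10^5 km³/s².
Semi-major axis of the transfer orbit: a_t = (54100 + 7130)/2 = 30615 km.
By Kepler's third law the transfer-orbit period is T = 2π√(a_t³/μ), so t = T/2 = 26640 s.
Converting: 26640 s ÷ 3600 s/hour = 7.40 hours.

t = 7.40 hours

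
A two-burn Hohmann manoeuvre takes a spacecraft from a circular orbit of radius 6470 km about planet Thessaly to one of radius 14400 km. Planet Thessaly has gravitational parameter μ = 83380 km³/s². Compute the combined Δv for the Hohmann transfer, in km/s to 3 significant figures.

The Hohmann ellipse has a_t = (r₁ + r₂)/2 = 10435 km.
Circular speed at r₁: v₁ = √(μ/r₁) = √(83380/6470) = 3.5899 km/s.
On the transfer ellipse at r₁, vis-viva gives v_p = √[μ(2/r₁ − 1/a_t)] = 4.2171 km/s.
First burn Δv₁ = |v_p − v₁| = 0.6272 km/s.
At r₂, v₂ = √(μ/r₂) = 2.4063 km/s.
Transfer-orbit speed at r₂: v_a = √[μ(2/r₂ − 1/a_t)] = 1.8948 km/s.
Second burn Δv₂ = |v₂ − v_a| = 0.5115 km/s.
Total Δv = Δv₁ + Δv₂ = 1.139 km/s.

Δv = 1.14 km/s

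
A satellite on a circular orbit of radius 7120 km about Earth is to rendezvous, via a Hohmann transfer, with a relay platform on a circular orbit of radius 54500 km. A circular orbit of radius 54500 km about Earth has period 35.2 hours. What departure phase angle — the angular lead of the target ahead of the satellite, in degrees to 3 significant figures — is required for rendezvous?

φ = 103°

From Kepler's third law T² = 4π²r³/μ at r = 54500 km, T = 35.2 hours = 35.2 × 3600 s = 1.2672×10^5 s: μ = 4π²r³/T² = 3.97978×10^5 km³/s².
Semi-major axis of the transfer orbit: a_t = (7120 + 54500)/2 = 30810 km.
Transfer time t = π√(a_t³/μ) = 26931 s.
Target angular speed ω₂ = √(μ/r₂³) = 4.9583×10^-5 rad/s.
Angle swept by the target during transfer: ω₂·t = 1.3353 rad = 76.51°.
Arrival is 180° from departure on the ellipse, so φ = 180° − 76.51° = 103°.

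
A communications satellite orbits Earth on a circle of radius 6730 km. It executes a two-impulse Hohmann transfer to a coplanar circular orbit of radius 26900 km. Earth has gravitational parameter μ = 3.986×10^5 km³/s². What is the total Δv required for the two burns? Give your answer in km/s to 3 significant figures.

The Hohmann ellipse has a_t = (r₁ + r₂)/2 = 16815 km.
Circular speed at r₁: v₁ = √(μ/r₁) = √(3.986×10^5/6730) = 7.696 km/s.
On the transfer ellipse at r₁, v² = μ(2/r − 1/a) gives v_p = √[μ(2/r₁ − 1/a_t)] = 9.734 km/s.
First burn Δv₁ = |v_p − v₁| = 2.038 km/s.
At r₂, v₂ = √(μ/r₂) = 3.849 km/s.
Transfer-orbit speed at r₂: v_a = √[μ(2/r₂ − 1/a_t)] = 2.435 km/s.
Second burn Δv₂ = |v₂ − v_a| = 1.414 km/s.
Total Δv = Δv₁ + Δv₂ = 3.452 km/s.

Δv = 3.45 km/s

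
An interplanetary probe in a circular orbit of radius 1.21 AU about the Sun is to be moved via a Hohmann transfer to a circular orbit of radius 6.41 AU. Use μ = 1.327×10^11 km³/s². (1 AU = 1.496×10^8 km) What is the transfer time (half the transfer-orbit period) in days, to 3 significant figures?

t = 1360 days

In km: r₁ = 1.21 × 1.496×10^8 = 1.81016×10^8 km; r₂ = 6.41 × 1.496×10^8 = 9.58936×10^8 km.
The Hohmann ellipse has a_t = (r₁ + r₂)/2 = 5.69976×10^8 km.
By Kepler's third law the transfer-orbit period is T = 2π√(a_t³/μ), so t = T/2 = 1.174×10^8 s.
Converting: 1.174×10^8 s ÷ 86400 s/day = 1360 days.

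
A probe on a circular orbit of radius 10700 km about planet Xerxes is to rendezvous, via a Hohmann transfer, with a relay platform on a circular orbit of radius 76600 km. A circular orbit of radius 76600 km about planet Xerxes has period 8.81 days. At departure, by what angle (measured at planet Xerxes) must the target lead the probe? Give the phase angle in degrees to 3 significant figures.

From Kepler's third law T² = 4π²r³/μ at r = 76600 km, T = 8.81 days = 8.81 × 86400 s = 7.61184×10^5 s: μ = 4π²r³/T² = 30624.3 km³/s².
Transfer-ellipse semi-major axis a_t = (r₁ + r₂)/2 = (10700 + 76600)/2 = 43650 km.
Transfer time t = π√(a_t³/μ) = 1.6372×10^5 s.
Target angular speed ω₂ = √(μ/r₂³) = 8.2545×10^-6 rad/s.
Angle swept by the target during transfer: ω₂·t = 1.3514 rad = 77.43°.
Arrival is 180° from departure on the ellipse, so φ = 180° − 77.43° = 103°.

φ = 103°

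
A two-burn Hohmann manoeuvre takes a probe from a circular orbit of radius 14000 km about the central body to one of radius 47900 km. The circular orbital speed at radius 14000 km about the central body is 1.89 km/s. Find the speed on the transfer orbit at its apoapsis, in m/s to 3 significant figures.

v = 687 m/s

From the circular-orbit relation v² = μ/r at r = 14000 km: μ = v²r = (1.89)² × 14000 = 50009.4 km³/s².
Transfer-ellipse semi-major axis a_t = (r₁ + r₂)/2 = (14000 + 47900)/2 = 30950 km.
The apoapsis of the transfer ellipse is at r = 47900 km.
From the vis-viva equation, v = √[μ(2/r − 1/a_t)] = 0.6872 km/s.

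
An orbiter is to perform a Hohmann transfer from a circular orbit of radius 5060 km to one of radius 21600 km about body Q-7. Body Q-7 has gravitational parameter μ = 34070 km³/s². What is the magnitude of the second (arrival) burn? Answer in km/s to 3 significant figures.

Transfer-ellipse semi-major axis a_t = (r₁ + r₂)/2 = (5060 + 21600)/2 = 13330 km.
On the circular orbit at r = 21600 km, v_c = √(μ/r) = 1.2559 km/s.
Vis-viva on the transfer ellipse at r = 21600 km gives v_t = √[μ(2/r − 1/a_t)] = 0.77378 km/s.
Δv₂ = |v_t − v_c| = |0.77378 − 1.2559| = 0.4821 km/s.

Δv₂ = 0.482 km/s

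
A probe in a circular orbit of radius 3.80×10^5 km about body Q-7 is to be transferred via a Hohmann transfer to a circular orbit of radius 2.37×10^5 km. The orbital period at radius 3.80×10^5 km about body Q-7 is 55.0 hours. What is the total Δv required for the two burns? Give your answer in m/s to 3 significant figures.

From Kepler's third law T² = 4π²r³/μ at r = 3.80×10^5 km, T = 55.0 hours = 55.0 × 3600 s = 1.980×10^5 s: μ = 4π²r³/T² = 5.52561×10^7 km³/s².
The Hohmann ellipse has a_t = (r₁ + r₂)/2 = 3.085×10^5 km.
Circular speed at r₁: v₁ = √(μ/r₁) = √(5.52561×10^7/3.800×10^5) = 12.05864 km/s.
Transfer-orbit speed at r₁ (v² = μ(2/r − 1/a)): v_a = √[μ(2/r₁ − 1/a_t)] = 10.56927 km/s.
First burn Δv₁ = |v_a − v₁| = 1.4894 km/s.
Circular speed at r₂: v₂ = √(μ/r₂) = 15.2692 km/s.
Transfer-orbit speed at r₂: v_p = √[μ(2/r₂ − 1/a_t)] = 16.9465 km/s.
Second burn Δv₂ = |v₂ − v_p| = 1.6773 km/s.
Total Δv = Δv₁ + Δv₂ = 3.167 km/s.

Δv = 3170 m/s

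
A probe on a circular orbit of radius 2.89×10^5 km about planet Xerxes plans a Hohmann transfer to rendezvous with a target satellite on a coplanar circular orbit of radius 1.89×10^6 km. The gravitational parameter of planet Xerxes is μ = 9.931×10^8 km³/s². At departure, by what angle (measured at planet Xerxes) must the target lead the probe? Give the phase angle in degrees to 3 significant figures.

φ = 101°

Transfer-ellipse semi-major axis a_t = (r₁ + r₂)/2 = (2.890×10^5 + 1.890×10^6)/2 = 1.0895×10^6 km.
The half-period of the transfer ellipse is t = π√(a_t³/μ) = 1.1337×10^5 s.
Target angular speed ω₂ = √(μ/r₂³) = 1.2128×10^-5 rad/s.
Angle swept by the target during transfer: ω₂·t = 1.375 rad = 78.78°.
The probe traverses 180° on the transfer ellipse, so the target must lead by 180° − 78.78° = 101°.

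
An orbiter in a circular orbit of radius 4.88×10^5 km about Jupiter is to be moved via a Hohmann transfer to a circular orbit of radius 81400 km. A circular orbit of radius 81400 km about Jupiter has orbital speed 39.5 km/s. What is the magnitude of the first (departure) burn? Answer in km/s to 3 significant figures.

From the circular-orbit relation v² = μ/r at r = 81400 km: μ = v²r = (39.5)² × 81400 = 1.27004×10^8 km³/s².
Semi-major axis of the transfer orbit: a_t = (4.880×10^5 + 81400)/2 = 2.847×10^5 km.
On the circular orbit at r = 4.880×10^5 km, v_c = √(μ/r) = 16.132 km/s.
Transfer-orbit speed at the same r (vis-viva, a = a_t): v_t = √[μ(2/r − 1/a_t)] = 8.6262 km/s.
Δv₁ = |v_t − v_c| = |8.6262 − 16.132| = 7.506 km/s.

Δv₁ = 7.51 km/s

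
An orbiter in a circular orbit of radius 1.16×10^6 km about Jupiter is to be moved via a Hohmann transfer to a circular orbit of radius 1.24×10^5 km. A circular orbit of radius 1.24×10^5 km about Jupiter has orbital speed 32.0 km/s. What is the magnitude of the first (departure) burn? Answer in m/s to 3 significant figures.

Δv₁ = 5860 m/s

From the circular-orbit relation v² = μ/r at r = 1.24×10^5 km: μ = v²r = (32.0)² × 1.24×10^5 = 1.26976×10^8 km³/s².
Semi-major axis of the transfer orbit: a_t = (1.160×10^6 + 1.240×10^5)/2 = 6.420×10^5 km.
On the circular orbit at r = 1.160×10^6 km, v_c = √(μ/r) = 10.462 km/s.
Transfer-orbit speed at the same r (vis-viva, a = a_t): v_t = √[μ(2/r − 1/a_t)] = 4.5981 km/s.
Δv₁ = |v_t − v_c| = |4.5981 − 10.462| = 5.864 km/s.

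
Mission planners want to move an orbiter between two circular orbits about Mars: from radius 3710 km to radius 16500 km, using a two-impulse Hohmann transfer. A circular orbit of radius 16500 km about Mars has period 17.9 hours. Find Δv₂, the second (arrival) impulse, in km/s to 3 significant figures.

From Kepler's third law T² = 4π²r³/μ at r = 16500 km, T = 17.9 hours = 17.9 × 3600 s = 64440 s: μ = 4π²r³/T² = 42707.1 km³/s².
The Hohmann ellipse has a_t = (r₁ + r₂)/2 = 10105 km.
Circular speed at r = 16500 km: v_c = √(μ/r) = 1.6088 km/s.
Transfer-orbit speed at the same r (vis-viva, a = a_t): v_t = √[μ(2/r − 1/a_t)] = 0.97483 km/s.
Δv₂ = |v_t − v_c| = |0.97483 − 1.6088| = 0.6340 km/s.

Δv₂ = 0.634 km/s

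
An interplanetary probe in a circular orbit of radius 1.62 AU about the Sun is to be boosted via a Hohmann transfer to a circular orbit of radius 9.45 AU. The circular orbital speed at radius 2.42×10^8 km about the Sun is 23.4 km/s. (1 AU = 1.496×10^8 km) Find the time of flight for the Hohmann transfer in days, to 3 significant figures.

t = 2380 days

From the circular-orbit relation v² = μ/r at r = 2.42×10^8 km: μ = v²r = (23.4)² × 2.42×10^8 = 1.32510×10^11 km³/s².
In km: r₁ = 1.62 × 1.496×10^8 = 2.42352×10^8 km; r₂ = 9.45 × 1.496×10^8 = 1.41372×10^9 km.
Transfer-ellipse semi-major axis a_t = (r₁ + r₂)/2 = (2.42352×10^8 + 1.41372×10^9)/2 = 8.28036×10^8 km.
By Kepler's third law the transfer-orbit period is T = 2π√(a_t³/μ), so t = T/2 = 2.056×10^8 s.
Converting: 2.056×10^8 s ÷ 86400 s/day = 2380 days.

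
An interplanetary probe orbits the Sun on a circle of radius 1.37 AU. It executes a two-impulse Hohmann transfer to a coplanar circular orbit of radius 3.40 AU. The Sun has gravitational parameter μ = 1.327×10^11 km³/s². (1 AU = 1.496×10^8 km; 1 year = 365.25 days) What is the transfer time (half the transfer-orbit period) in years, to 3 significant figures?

t = 1.84 years

In km: r₁ = 1.37 × 1.496×10^8 = 2.04952×10^8 km; r₂ = 3.40 × 1.496×10^8 = 5.0864×10^8 km.
Transfer-ellipse semi-major axis a_t = (r₁ + r₂)/2 = (2.04952×10^8 + 5.0864×10^8)/2 = 3.56796×10^8 km.
Half the transfer-orbit period gives t = π√(a_t³/μ) = 5.812×10^7 s.
Converting: 5.812×10^7 s ÷ 3.15576×10^7 s/year (365.25 × 86400) = 1.84 years.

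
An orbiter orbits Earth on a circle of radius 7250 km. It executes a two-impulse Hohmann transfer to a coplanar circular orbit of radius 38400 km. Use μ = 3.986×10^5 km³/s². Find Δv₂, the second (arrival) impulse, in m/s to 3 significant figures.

Δv₂ = 1410 m/s

Transfer-ellipse semi-major axis a_t = (r₁ + r₂)/2 = (7250 + 38400)/2 = 22825 km.
Circular speed at r = 38400 km: v_c = √(μ/r) = 3.222 km/s.
Vis-viva on the transfer ellipse at r = 38400 km gives v_t = √[μ(2/r − 1/a_t)] = 1.816 km/s.
Δv₂ = |v_t − v_c| = |1.816 − 3.222| = 1.406 km/s.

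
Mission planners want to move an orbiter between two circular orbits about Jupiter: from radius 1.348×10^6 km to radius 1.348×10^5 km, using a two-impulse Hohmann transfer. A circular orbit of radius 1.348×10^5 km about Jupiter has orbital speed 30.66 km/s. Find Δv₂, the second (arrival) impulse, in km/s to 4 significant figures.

From the circular-orbit relation v² = μ/r at r = 1.348×10^5 km: μ = v²r = (30.66)² × 1.348×10^5 = 1.26717×10^8 km³/s².
The Hohmann ellipse has a_t = (r₁ + r₂)/2 = 7.414×10^5 km.
Circular speed at r = 1.348×10^5 km: v_c = √(μ/r) = 30.66 km/s.
Vis-viva on the transfer ellipse at r = 1.348×10^5 km gives v_t = √[μ(2/r − 1/a_t)] = 41.34 km/s.
Δv₂ = |v_t − v_c| = |41.34 − 30.66| = 10.68 km/s.

Δv₂ = 10.68 km/s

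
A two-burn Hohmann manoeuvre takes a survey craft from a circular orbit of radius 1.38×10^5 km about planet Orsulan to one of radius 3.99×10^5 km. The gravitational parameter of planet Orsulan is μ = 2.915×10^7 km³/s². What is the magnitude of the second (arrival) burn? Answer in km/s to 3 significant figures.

Δv₂ = 2.42 km/s

Semi-major axis of the transfer orbit: a_t = (1.380×10^5 + 3.990×10^5)/2 = 2.685×10^5 km.
Circular speed at r = 3.990×10^5 km: v_c = √(μ/r) = 8.5474 km/s.
Transfer-orbit speed at the same r (vis-viva, a = a_t): v_t = √[μ(2/r − 1/a_t)] = 6.1277 km/s.
Δv₂ = |v_t − v_c| = |6.1277 − 8.5474| = 2.420 km/s.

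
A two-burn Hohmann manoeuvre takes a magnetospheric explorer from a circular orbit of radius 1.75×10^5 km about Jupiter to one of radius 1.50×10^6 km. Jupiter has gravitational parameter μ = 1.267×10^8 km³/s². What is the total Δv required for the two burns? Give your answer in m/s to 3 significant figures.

Semi-major axis of the transfer orbit: a_t = (1.750×10^5 + 1.500×10^6)/2 = 8.375×10^5 km.
Circular speed at r₁: v₁ = √(μ/r₁) = √(1.267×10^8/1.750×10^5) = 26.907 km/s.
Transfer-orbit speed at r₁ (vis-viva): v_p = √[μ(2/r₁ − 1/a_t)] = 36.010 km/s.
First burn Δv₁ = |v_p − v₁| = 9.103 km/s.
Circular speed at r₂: v₂ = √(μ/r₂) = 9.1906 km/s.
Transfer-orbit speed at r₂: v_a = √[μ(2/r₂ − 1/a_t)] = 4.2012 km/s.
Second burn Δv₂ = |v₂ − v_a| = 4.989 km/s.
Δv = Δv₁ + Δv₂ = 9.103 + 4.989 = 14.09 km/s.

Δv = 14100 m/s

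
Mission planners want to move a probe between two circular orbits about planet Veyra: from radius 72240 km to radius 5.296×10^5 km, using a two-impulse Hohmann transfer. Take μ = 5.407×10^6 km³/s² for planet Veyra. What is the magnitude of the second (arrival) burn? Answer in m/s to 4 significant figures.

Semi-major axis of the transfer orbit: a_t = (72240 + 5.296×10^5)/2 = 3.0092×10^5 km.
On the circular orbit at r = 5.296×10^5 km, v_c = √(μ/r) = 3.1952 km/s.
Transfer-orbit speed at the same r (vis-viva, a = a_t): v_t = √[μ(2/r − 1/a_t)] = 1.5656 km/s.
Δv₂ = |v_t − v_c| = |1.5656 − 3.1952| = 1.630 km/s.

Δv₂ = 1630 m/s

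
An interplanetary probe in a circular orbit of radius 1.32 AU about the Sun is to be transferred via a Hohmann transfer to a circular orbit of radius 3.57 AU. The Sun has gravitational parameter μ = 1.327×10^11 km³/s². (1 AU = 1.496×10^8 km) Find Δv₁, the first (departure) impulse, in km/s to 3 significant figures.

In km: r₁ = 1.32 × 1.496×10^8 = 1.97472×10^8 km; r₂ = 3.57 × 1.496×10^8 = 5.34072×10^8 km.
The Hohmann ellipse has a_t = (r₁ + r₂)/2 = 3.65772×10^8 km.
Circular speed at r = 1.97472×10^8 km: v_c = √(μ/r) = 25.923 km/s.
Vis-viva on the transfer ellipse at r = 1.97472×10^8 km gives v_t = √[μ(2/r − 1/a_t)] = 31.324 km/s.
Δv₁ = |v_t − v_c| = |31.324 − 25.923| = 5.401 km/s.

Δv₁ = 5.40 km/s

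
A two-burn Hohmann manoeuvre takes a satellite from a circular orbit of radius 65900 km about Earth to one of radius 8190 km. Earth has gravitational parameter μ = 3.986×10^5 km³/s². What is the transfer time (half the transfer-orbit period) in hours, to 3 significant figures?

t = 9.86 hours

Transfer-ellipse semi-major axis a_t = (r₁ + r₂)/2 = (65900 + 8190)/2 = 37045 km.
Half the transfer-orbit period gives t = π√(a_t³/μ) = 35480 s.
Converting: 35480 s ÷ 3600 s/hour = 9.86 hours.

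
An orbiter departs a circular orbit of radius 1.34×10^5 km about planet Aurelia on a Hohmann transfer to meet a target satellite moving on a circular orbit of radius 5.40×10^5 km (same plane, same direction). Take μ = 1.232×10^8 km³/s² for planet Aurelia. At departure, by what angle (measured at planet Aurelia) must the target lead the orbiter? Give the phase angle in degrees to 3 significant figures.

Semi-major axis of the transfer orbit: a_t = (1.340×10^5 + 5.400×10^5)/2 = 3.370×10^5 km.
Transfer time t = π√(a_t³/μ) = 55372 s.
The target's mean motion on its circular orbit is ω₂ = √(μ/r₂³) = 2.7971×10^-5 rad/s.
Angle swept by the target during transfer: ω₂·t = 1.5488 rad = 88.74°.
The orbiter traverses 180° on the transfer ellipse, so the target must lead by 180° − 88.74° = 91.3°.

φ = 91.3°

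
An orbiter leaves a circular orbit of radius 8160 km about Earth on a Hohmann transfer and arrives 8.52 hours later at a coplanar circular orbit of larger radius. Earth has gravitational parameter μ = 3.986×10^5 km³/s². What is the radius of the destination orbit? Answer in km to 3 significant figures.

Transfer time t = 8.52 hours = 30672 s, and t = π√(a_t³/μ).
So a_t = (μ t²/π²)^(1/3) = (3.986×10^5 × (30672)² / π²)^(1/3) = 33618 km.
Since a_t = (r₁ + r₂)/2, r₂ = 2a_t − r₁ = 2×33618 − 8160 = 59076 km.

r₂ = 59100 km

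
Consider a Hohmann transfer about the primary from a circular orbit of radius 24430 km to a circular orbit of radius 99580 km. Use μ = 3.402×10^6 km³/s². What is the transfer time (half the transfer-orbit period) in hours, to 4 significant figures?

t = 7.305 hours

Transfer-ellipse semi-major axis a_t = (r₁ + r₂)/2 = (24430 + 99580)/2 = 62005 km.
By Kepler's third law the transfer-orbit period is T = 2π√(a_t³/μ), so t = T/2 = 26298 s.
Converting: 26298 s ÷ 3600 s/hour = 7.305 hours.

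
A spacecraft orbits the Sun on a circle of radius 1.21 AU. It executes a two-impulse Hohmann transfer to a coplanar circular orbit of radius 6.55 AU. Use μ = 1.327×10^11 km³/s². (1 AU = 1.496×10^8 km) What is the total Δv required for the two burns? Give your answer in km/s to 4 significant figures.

Δv = 13.24 km/s

In km: r₁ = 1.21 × 1.496×10^8 = 1.81016×10^8 km; r₂ = 6.55 × 1.496×10^8 = 9.7988×10^8 km.
The Hohmann ellipse has a_t = (r₁ + r₂)/2 = 5.80448×10^8 km.
Circular speed at r₁: v₁ = √(μ/r₁) = √(1.327×10^11/1.81016×10^8) = 27.076 km/s.
Transfer-orbit speed at r₁ (v² = μ(2/r − 1/a)): v_p = √[μ(2/r₁ − 1/a_t)] = 35.179 km/s.
First burn Δv₁ = |v_p − v₁| = 8.103 km/s.
Circular speed at r₂: v₂ = √(μ/r₂) = 11.6372 km/s.
Transfer-orbit speed at r₂: v_a = √[μ(2/r₂ − 1/a_t)] = 6.49869 km/s.
Second burn Δv₂ = |v₂ − v_a| = 5.139 km/s.
Δv = Δv₁ + Δv₂ = 8.103 + 5.139 = 13.24 km/s.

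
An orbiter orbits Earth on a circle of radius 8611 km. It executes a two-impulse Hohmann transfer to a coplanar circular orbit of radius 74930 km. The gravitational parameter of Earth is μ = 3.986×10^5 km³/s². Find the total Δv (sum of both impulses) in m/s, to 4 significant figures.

Δv = 3568 m/s

Semi-major axis of the transfer orbit: a_t = (8611 + 74930)/2 = 41770.5 km.
Circular speed at r₁: v₁ = √(μ/r₁) = √(3.986×10^5/8611) = 6.8036 km/s.
On the transfer ellipse at r₁, v² = μ(2/r − 1/a) gives v_p = √[μ(2/r₁ − 1/a_t)] = 9.1124 km/s.
First burn Δv₁ = |v_p − v₁| = 2.309 km/s.
Circular speed at r₂: v₂ = √(μ/r₂) = 2.306 km/s.
Transfer-orbit speed at r₂: v_a = √[μ(2/r₂ − 1/a_t)] = 1.047 km/s.
Second burn Δv₂ = |v₂ − v_a| = 1.259 km/s.
Δv = Δv₁ + Δv₂ = 2.309 + 1.259 = 3.568 km/s.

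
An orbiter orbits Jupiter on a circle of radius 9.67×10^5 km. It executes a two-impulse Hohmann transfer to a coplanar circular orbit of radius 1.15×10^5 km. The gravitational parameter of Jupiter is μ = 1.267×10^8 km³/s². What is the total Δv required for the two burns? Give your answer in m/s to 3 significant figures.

Transfer-ellipse semi-major axis a_t = (r₁ + r₂)/2 = (9.670×10^5 + 1.150×10^5)/2 = 5.410×10^5 km.
At r₁ the circular-orbit speed is v₁ = √(μ/r₁) = 11.4466 km/s.
On the transfer ellipse at r₁, vis-viva gives v_a = √[μ(2/r₁ − 1/a_t)] = 5.27746 km/s.
First burn Δv₁ = |v_a − v₁| = 6.169 km/s.
At r₂, v₂ = √(μ/r₂) = 33.1925 km/s.
Transfer-orbit speed at r₂: v_p = √[μ(2/r₂ − 1/a_t)] = 44.3766 km/s.
Second burn Δv₂ = |v₂ − v_p| = 11.18 km/s.
Δv = Δv₁ + Δv₂ = 6.169 + 11.18 = 17.35 km/s.

Δv = 17400 m/s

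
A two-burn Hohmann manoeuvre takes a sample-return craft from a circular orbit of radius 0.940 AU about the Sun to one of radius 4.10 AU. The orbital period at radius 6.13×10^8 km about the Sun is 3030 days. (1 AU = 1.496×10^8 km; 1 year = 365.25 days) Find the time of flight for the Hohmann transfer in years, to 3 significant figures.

From Kepler's third law T² = 4π²r³/μ at r = 6.13×10^8 km, T = 3030 days = 3030 × 86400 s = 2.61792×10^8 s: μ = 4π²r³/T² = 1.32687×10^11 km³/s².
In km: r₁ = 0.940 × 1.496×10^8 = 1.40624×10^8 km; r₂ = 4.10 × 1.496×10^8 = 6.1336×10^8 km.
The Hohmann ellipse has a_t = (r₁ + r₂)/2 = 3.76992×10^8 km.
Transfer time t = π√(a_t³/μ) = π√((3.76992×10^8)³ / 1.32687×10^11) = 6.313×10^7 s.
Converting: 6.313×10^7 s ÷ 3.15576×10^7 s/year (365.25 × 86400) = 2.00 years.

t = 2.00 years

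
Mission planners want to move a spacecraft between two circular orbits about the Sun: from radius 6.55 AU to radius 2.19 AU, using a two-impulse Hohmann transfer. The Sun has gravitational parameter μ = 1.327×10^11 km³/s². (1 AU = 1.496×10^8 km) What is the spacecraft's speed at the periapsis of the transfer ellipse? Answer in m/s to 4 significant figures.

v = 24640 m/s

In km: r₁ = 6.55 × 1.496×10^8 = 9.7988×10^8 km; r₂ = 2.19 × 1.496×10^8 = 3.27624×10^8 km.
The Hohmann ellipse has a_t = (r₁ + r₂)/2 = 6.53752×10^8 km.
At periapsis, r = 3.27624×10^8 km.
From the vis-viva equation, v = √[μ(2/r − 1/a_t)] = 24.64 km/s.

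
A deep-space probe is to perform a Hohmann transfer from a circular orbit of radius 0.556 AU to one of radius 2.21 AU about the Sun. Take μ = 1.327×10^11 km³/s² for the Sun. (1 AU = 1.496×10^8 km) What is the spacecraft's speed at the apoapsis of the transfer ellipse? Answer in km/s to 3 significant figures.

v = 12.7 km/s

In km: r₁ = 0.556 × 1.496×10^8 = 8.31776×10^7 km; r₂ = 2.21 × 1.496×10^8 = 3.30616×10^8 km.
Transfer-ellipse semi-major axis a_t = (r₁ + r₂)/2 = (8.31776×10^7 + 3.30616×10^8)/2 = 2.068968×10^8 km.
At apoapsis, r = 3.30616×10^8 km.
Applying v² = μ(2/r − 1/a_t): v = 12.70 km/s.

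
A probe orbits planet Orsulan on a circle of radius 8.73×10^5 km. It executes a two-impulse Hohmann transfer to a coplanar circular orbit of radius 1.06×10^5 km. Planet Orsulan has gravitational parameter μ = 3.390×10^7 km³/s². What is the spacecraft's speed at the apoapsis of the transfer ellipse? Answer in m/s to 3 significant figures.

v = 2900 m/s

Transfer-ellipse semi-major axis a_t = (r₁ + r₂)/2 = (8.730×10^5 + 1.060×10^5)/2 = 4.895×10^5 km.
At apoapsis, r = 8.730×10^5 km.
Applying v² = μ(2/r − 1/a_t): v = 2.900 km/s.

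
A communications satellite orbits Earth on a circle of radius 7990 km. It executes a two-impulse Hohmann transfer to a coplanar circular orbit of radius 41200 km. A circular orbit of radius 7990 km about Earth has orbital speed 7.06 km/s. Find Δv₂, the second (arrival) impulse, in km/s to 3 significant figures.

From the circular-orbit relation v² = μ/r at r = 7990 km: μ = v²r = (7.06)² × 7990 = 3.98250×10^5 km³/s².
Transfer-ellipse semi-major axis a_t = (r₁ + r₂)/2 = (7990 + 41200)/2 = 24595 km.
Circular speed at r = 41200 km: v_c = √(μ/r) = 3.109 km/s.
Vis-viva on the transfer ellipse at r = 41200 km gives v_t = √[μ(2/r − 1/a_t)] = 1.772 km/s.
Δv₂ = |v_t − v_c| = |1.772 − 3.109| = 1.337 km/s.

Δv₂ = 1.34 km/s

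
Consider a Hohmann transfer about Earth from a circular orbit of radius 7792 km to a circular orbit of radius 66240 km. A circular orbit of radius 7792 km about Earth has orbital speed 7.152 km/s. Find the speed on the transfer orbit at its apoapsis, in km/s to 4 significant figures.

v = 1.125 km/s

From the circular-orbit relation v² = μ/r at r = 7792 km: μ = v²r = (7.152)² × 7792 = 3.98569×10^5 km³/s².
The Hohmann ellipse has a_t = (r₁ + r₂)/2 = 37016 km.
The apoapsis of the transfer ellipse is at r = 66240 km.
Applying v² = μ(2/r − 1/a_t): v = 1.125 km/s.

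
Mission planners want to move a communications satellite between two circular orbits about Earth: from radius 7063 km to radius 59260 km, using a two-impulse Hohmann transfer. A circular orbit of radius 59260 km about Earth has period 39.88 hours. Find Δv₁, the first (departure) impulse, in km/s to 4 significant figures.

From Kepler's third law T² = 4π²r³/μ at r = 59260 km, T = 39.88 hours = 39.88 × 3600 s = 1.43568×10^5 s: μ = 4π²r³/T² = 3.98593×10^5 km³/s².
Semi-major axis of the transfer orbit: a_t = (7063 + 59260)/2 = 33161.5 km.
Circular speed at r = 7063 km: v_c = √(μ/r) = 7.5123 km/s.
Transfer-orbit speed at the same r (vis-viva, a = a_t): v_t = √[μ(2/r − 1/a_t)] = 10.042 km/s.
Δv₁ = |v_t − v_c| = |10.042 − 7.5123| = 2.530 km/s.

Δv₁ = 2.530 km/s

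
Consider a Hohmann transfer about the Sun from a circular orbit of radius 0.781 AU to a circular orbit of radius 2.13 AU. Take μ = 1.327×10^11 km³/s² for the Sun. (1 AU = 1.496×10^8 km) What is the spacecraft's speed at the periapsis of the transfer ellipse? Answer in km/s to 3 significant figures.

In km: r₁ = 0.781 × 1.496×10^8 = 1.168376×10^8 km; r₂ = 2.13 × 1.496×10^8 = 3.18648×10^8 km.
The Hohmann ellipse has a_t = (r₁ + r₂)/2 = 2.177428×10^8 km.
The periapsis of the transfer ellipse is at r = 1.168376×10^8 km.
Applying v² = μ(2/r − 1/a_t): v = 40.77 km/s.

v = 40.8 km/s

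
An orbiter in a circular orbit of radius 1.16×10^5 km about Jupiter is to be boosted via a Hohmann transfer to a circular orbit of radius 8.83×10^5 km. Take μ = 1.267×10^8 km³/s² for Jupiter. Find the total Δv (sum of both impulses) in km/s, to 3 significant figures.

The Hohmann ellipse has a_t = (r₁ + r₂)/2 = 4.995×10^5 km.
At r₁ the circular-orbit speed is v₁ = √(μ/r₁) = 33.05 km/s.
Transfer-orbit speed at r₁ (vis-viva equation): v_p = √[μ(2/r₁ − 1/a_t)] = 43.94 km/s.
First burn Δv₁ = |v_p − v₁| = 10.89 km/s.
At r₂, v₂ = √(μ/r₂) = 11.979 km/s.
Transfer-orbit speed at r₂: v_a = √[μ(2/r₂ − 1/a_t)] = 5.7726 km/s.
Second burn Δv₂ = |v₂ − v_a| = 6.206 km/s.
Δv = Δv₁ + Δv₂ = 10.89 + 6.206 = 17.10 km/s.

Δv = 17.1 km/s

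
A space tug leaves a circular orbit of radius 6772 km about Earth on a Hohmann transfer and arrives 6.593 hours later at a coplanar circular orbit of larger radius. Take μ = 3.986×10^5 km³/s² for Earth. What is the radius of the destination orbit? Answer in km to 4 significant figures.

r₂ = 49900 km

Transfer time t = 6.593 hours = 23734.8 s, and t = π√(a_t³/μ).
So a_t = (μ t²/π²)^(1/3) = (3.986×10^5 × (23734.8)² / π²)^(1/3) = 28336 km.
Since a_t = (r₁ + r₂)/2, r₂ = 2a_t − r₁ = 2×28336 − 6772 = 49900 km.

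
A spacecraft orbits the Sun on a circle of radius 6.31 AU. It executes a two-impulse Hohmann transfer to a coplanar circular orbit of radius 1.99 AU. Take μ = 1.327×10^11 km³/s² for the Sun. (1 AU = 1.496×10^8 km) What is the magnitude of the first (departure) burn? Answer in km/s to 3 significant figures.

In km: r₁ = 6.31 × 1.496×10^8 = 9.43976×10^8 km; r₂ = 1.99 × 1.496×10^8 = 2.97704×10^8 km.
Transfer-ellipse semi-major axis a_t = (r₁ + r₂)/2 = (9.43976×10^8 + 2.97704×10^8)/2 = 6.2084×10^8 km.
Circular speed at r = 9.43976×10^8 km: v_c = √(μ/r) = 11.856 km/s.
Vis-viva on the transfer ellipse at r = 9.43976×10^8 km gives v_t = √[μ(2/r − 1/a_t)] = 8.2103 km/s.
Δv₁ = |v_t − v_c| = |8.2103 − 11.856| = 3.646 km/s.

Δv₁ = 3.65 km/s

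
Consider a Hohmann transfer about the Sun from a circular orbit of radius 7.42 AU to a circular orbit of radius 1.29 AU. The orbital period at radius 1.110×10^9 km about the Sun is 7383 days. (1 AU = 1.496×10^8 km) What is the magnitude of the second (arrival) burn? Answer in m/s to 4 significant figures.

From Kepler's third law T² = 4π²r³/μ at r = 1.110×10^9 km, T = 7383 days = 7383 × 86400 s = 6.378912×10^8 s: μ = 4π²r³/T² = 1.32689×10^11 km³/s².
In km: r₁ = 7.42 × 1.496×10^8 = 1.110032×10^9 km; r₂ = 1.29 × 1.496×10^8 = 1.92984×10^8 km.
Transfer-ellipse semi-major axis a_t = (r₁ + r₂)/2 = (1.110032×10^9 + 1.92984×10^8)/2 = 6.51508×10^8 km.
Circular speed at r = 1.92984×10^8 km: v_c = √(μ/r) = 26.2215 km/s.
Vis-viva on the transfer ellipse at r = 1.92984×10^8 km gives v_t = √[μ(2/r − 1/a_t)] = 34.2267 km/s.
Δv₂ = |v_t − v_c| = |34.2267 − 26.2215| = 8.005 km/s.

Δv₂ = 8005 m/s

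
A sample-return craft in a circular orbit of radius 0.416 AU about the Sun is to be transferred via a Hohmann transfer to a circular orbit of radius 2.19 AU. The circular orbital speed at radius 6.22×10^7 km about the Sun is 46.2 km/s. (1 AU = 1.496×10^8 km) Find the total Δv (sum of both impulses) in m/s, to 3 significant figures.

Δv = 22400 m/s

From the circular-orbit relation v² = μ/r at r = 6.22×10^7 km: μ = v²r = (46.2)² × 6.22×10^7 = 1.32762×10^11 km³/s².
In km: r₁ = 0.416 × 1.496×10^8 = 6.22336×10^7 km; r₂ = 2.19 × 1.496×10^8 = 3.27624×10^8 km.
The Hohmann ellipse has a_t = (r₁ + r₂)/2 = 1.949288×10^8 km.
At r₁ the circular-orbit speed is v₁ = √(μ/r₁) = 46.19 km/s.
On the transfer ellipse at r₁, vis-viva equation gives v_p = √[μ(2/r₁ − 1/a_t)] = 59.88 km/s.
First burn Δv₁ = |v_p − v₁| = 13.69 km/s.
Circular speed at r₂: v₂ = √(μ/r₂) = 20.130 km/s.
Transfer-orbit speed at r₂: v_a = √[μ(2/r₂ − 1/a_t)] = 11.374 km/s.
Second burn Δv₂ = |v₂ − v_a| = 8.756 km/s.
Δv = Δv₁ + Δv₂ = 13.69 + 8.756 = 22.45 km/s.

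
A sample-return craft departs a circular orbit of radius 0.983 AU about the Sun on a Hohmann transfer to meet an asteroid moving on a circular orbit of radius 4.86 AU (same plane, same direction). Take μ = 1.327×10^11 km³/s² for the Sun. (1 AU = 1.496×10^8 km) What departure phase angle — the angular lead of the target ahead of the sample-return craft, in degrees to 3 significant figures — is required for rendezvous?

In km: r₁ = 0.983 × 1.496×10^8 = 1.470568×10^8 km; r₂ = 4.86 × 1.496×10^8 = 7.27056×10^8 km.
The Hohmann ellipse has a_t = (r₁ + r₂)/2 = 4.370564×10^8 km.
The half-period of the transfer ellipse is t = π√(a_t³/μ) = 7.8799×10^7 s.
The target's mean motion on its circular orbit is ω₂ = √(μ/r₂³) = 1.8582×10^-8 rad/s.
Angle swept by the target during transfer: ω₂·t = 1.4642 rad = 83.89°.
The sample-return craft traverses 180° on the transfer ellipse, so the target must lead by 180° − 83.89° = 96.1°.

φ = 96.1°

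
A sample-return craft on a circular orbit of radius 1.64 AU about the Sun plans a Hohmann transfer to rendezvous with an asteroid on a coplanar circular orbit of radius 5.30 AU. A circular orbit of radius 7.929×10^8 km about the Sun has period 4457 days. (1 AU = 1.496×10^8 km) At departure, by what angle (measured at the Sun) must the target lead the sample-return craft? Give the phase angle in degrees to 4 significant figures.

From Kepler's third law T² = 4π²r³/μ at r = 7.929×10^8 km, T = 4457 days = 4457 × 86400 s = 3.850848×10^8 s: μ = 4π²r³/T² = 1.32710×10^11 km³/s².
In km: r₁ = 1.64 × 1.496×10^8 = 2.45344×10^8 km; r₂ = 5.30 × 1.496×10^8 = 7.9288×10^8 km.
Semi-major axis of the transfer orbit: a_t = (2.45344×10^8 + 7.9288×10^8)/2 = 5.19112×10^8 km.
The half-period of the transfer ellipse is t = π√(a_t³/μ) = 1.0200×10^8 s.
Target angular speed ω₂ = √(μ/r₂³) = 1.6317×10^-8 rad/s.
Angle swept by the target during transfer: ω₂·t = 1.6643 rad = 95.36°.
Arrival is 180° from departure on the ellipse, so φ = 180° − 95.36° = 84.64°.

φ = 84.64°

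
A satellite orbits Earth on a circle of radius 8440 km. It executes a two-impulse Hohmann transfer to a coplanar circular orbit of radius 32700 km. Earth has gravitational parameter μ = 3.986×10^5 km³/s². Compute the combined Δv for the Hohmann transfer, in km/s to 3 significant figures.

Semi-major axis of the transfer orbit: a_t = (8440 + 32700)/2 = 20570 km.
At r₁ the circular-orbit speed is v₁ = √(μ/r₁) = 6.87223 km/s.
Transfer-orbit speed at r₁ (vis-viva equation): v_p = √[μ(2/r₁ − 1/a_t)] = 8.66471 km/s.
First burn Δv₁ = |v_p − v₁| = 1.792 km/s.
At r₂, v₂ = √(μ/r₂) = 3.491 km/s.
Transfer-orbit speed at r₂: v_a = √[μ(2/r₂ − 1/a_t)] = 2.236 km/s.
Second burn Δv₂ = |v₂ − v_a| = 1.255 km/s.
Total Δv = Δv₁ + Δv₂ = 3.047 km/s.

Δv = 3.05 km/s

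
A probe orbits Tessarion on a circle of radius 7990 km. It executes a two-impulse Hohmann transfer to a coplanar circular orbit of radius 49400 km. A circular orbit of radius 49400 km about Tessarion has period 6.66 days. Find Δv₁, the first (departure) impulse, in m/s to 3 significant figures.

From Kepler's third law T² = 4π²r³/μ at r = 49400 km, T = 6.66 days = 6.66 × 86400 s = 5.75424×10^5 s: μ = 4π²r³/T² = 14373.6 km³/s².
The Hohmann ellipse has a_t = (r₁ + r₂)/2 = 28695 km.
On the circular orbit at r = 7990 km, v_c = √(μ/r) = 1.3412 km/s.
Transfer-orbit speed at the same r (vis-viva, a = a_t): v_t = √[μ(2/r − 1/a_t)] = 1.7598 km/s.
Δv₁ = |v_t − v_c| = |1.7598 − 1.3412| = 0.4186 km/s.

Δv₁ = 419 m/s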